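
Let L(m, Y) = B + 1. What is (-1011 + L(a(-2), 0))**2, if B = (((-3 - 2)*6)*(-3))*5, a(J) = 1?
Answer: 313600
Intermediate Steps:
B = 450 (B = (-5*6*(-3))*5 = -30*(-3)*5 = 90*5 = 450)
L(m, Y) = 451 (L(m, Y) = 450 + 1 = 451)
(-1011 + L(a(-2), 0))**2 = (-1011 + 451)**2 = (-560)**2 = 313600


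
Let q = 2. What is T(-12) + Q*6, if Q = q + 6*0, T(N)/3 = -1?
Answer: 9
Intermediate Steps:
T(N) = -3 (T(N) = 3*(-1) = -3)
Q = 2 (Q = 2 + 6*0 = 2 + 0 = 2)
T(-12) + Q*6 = -3 + 2*6 = -3 + 12 = 9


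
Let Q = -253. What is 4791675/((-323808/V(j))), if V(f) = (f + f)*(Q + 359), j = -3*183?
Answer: 46474455825/26984 ≈ 1.7223e+6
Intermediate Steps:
j = -549
V(f) = 212*f (V(f) = (f + f)*(-253 + 359) = (2*f)*106 = 212*f)
4791675/((-323808/V(j))) = 4791675/((-323808/(212*(-549)))) = 4791675/((-323808/(-116388))) = 4791675/((-323808*(-1/116388))) = 4791675/(26984/9699) = 4791675*(9699/26984) = 46474455825/26984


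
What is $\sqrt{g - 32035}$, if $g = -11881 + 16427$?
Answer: $7 i \sqrt{561} \approx 165.8 i$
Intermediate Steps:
$g = 4546$
$\sqrt{g - 32035} = \sqrt{4546 - 32035} = \sqrt{-27489} = 7 i \sqrt{561}$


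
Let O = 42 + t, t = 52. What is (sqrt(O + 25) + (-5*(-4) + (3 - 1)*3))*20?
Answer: 520 + 20*sqrt(119) ≈ 738.17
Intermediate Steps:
O = 94 (O = 42 + 52 = 94)
(sqrt(O + 25) + (-5*(-4) + (3 - 1)*3))*20 = (sqrt(94 + 25) + (-5*(-4) + (3 - 1)*3))*20 = (sqrt(119) + (20 + 2*3))*20 = (sqrt(119) + (20 + 6))*20 = (sqrt(119) + 26)*20 = (26 + sqrt(119))*20 = 520 + 20*sqrt(119)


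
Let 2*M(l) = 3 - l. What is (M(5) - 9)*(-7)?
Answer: 70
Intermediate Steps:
M(l) = 3/2 - l/2 (M(l) = (3 - l)/2 = 3/2 - l/2)
(M(5) - 9)*(-7) = ((3/2 - 1/2*5) - 9)*(-7) = ((3/2 - 5/2) - 9)*(-7) = (-1 - 9)*(-7) = -10*(-7) = 70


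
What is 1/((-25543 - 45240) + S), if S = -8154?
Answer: -1/78937 ≈ -1.2668e-5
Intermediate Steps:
1/((-25543 - 45240) + S) = 1/((-25543 - 45240) - 8154) = 1/(-70783 - 8154) = 1/(-78937) = -1/78937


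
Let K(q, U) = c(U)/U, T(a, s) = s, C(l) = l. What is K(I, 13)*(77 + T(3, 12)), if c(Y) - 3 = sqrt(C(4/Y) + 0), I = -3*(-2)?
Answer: 267/13 + 178*sqrt(13)/169 ≈ 24.336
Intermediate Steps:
I = 6
c(Y) = 3 + 2*sqrt(1/Y) (c(Y) = 3 + sqrt(4/Y + 0) = 3 + sqrt(4/Y) = 3 + 2*sqrt(1/Y))
K(q, U) = (3 + 2*sqrt(1/U))/U
K(I, 13)*(77 + T(3, 12)) = ((3 + 2*sqrt(1/13))/13)*(77 + 12) = ((3 + 2*sqrt(1/13))/13)*89 = ((3 + 2*(sqrt(13)/13))/13)*89 = ((3 + 2*sqrt(13)/13)/13)*89 = (3/13 + 2*sqrt(13)/169)*89 = 267/13 + 178*sqrt(13)/169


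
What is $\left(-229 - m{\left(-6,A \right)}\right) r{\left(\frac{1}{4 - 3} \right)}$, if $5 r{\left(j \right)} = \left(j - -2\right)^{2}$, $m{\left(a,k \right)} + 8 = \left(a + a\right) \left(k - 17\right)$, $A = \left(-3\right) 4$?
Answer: $- \frac{5121}{5} \approx -1024.2$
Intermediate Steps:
$A = -12$
$m{\left(a,k \right)} = -8 + 2 a \left(-17 + k\right)$ ($m{\left(a,k \right)} = -8 + \left(a + a\right) \left(k - 17\right) = -8 + 2 a \left(-17 + k\right)$)
$r{\left(j \right)} = \frac{\left(2 + j\right)^{2}}{5}$ ($r{\left(j \right)} = \frac{\left(j - -2\right)^{2}}{5} = \frac{\left(j + \left(-2 + 4\right)\right)^{2}}{5} = \frac{\left(j + 2\right)^{2}}{5} = \frac{\left(2 + j\right)^{2}}{5}$)
$\left(-229 - m{\left(-6,A \right)}\right) r{\left(\frac{1}{4 - 3} \right)} = \left(-229 - \left(-8 - -204 + 2 \left(-6\right) \left(-12\right)\right)\right) \frac{\left(2 + \frac{1}{4 - 3}\right)^{2}}{5} = \left(-229 - \left(-8 + 204 + 144\right)\right) \frac{\left(2 + 1^{-1}\right)^{2}}{5} = \left(-229 - 340\right) \frac{\left(2 + 1\right)^{2}}{5} = \left(-229 - 340\right) \frac{3^{2}}{5} = - 569 \cdot \frac{1}{5} \cdot 9 = \left(-569\right) \frac{9}{5} = - \frac{5121}{5}$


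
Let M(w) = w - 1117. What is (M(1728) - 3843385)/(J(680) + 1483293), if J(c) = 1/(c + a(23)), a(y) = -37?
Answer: -1235451841/476878700 ≈ -2.5907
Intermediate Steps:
M(w) = -1117 + w
J(c) = 1/(-37 + c) (J(c) = 1/(c - 37) = 1/(-37 + c))
(M(1728) - 3843385)/(J(680) + 1483293) = ((-1117 + 1728) - 3843385)/(1/(-37 + 680) + 1483293) = (611 - 3843385)/(1/643 + 1483293) = -3842774/(1/643 + 1483293) = -3842774/953757400/643 = -3842774*643/953757400 = -1235451841/476878700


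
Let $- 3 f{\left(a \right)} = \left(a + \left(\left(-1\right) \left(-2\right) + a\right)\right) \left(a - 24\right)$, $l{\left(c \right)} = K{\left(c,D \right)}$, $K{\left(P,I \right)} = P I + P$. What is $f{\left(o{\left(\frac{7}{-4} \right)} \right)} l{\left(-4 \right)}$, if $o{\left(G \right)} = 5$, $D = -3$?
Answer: $608$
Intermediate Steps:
$K{\left(P,I \right)} = P + I P$ ($K{\left(P,I \right)} = I P + P = P + I P$)
$l{\left(c \right)} = - 2 c$ ($l{\left(c \right)} = c \left(1 - 3\right) = c \left(-2\right) = - 2 c$)
$f{\left(a \right)} = - \frac{\left(-24 + a\right) \left(2 + 2 a\right)}{3}$ ($f{\left(a \right)} = - \frac{\left(a + \left(\left(-1\right) \left(-2\right) + a\right)\right) \left(a - 24\right)}{3} = - \frac{\left(a + \left(2 + a\right)\right) \left(-24 + a\right)}{3} = - \frac{\left(2 + 2 a\right) \left(-24 + a\right)}{3} = - \frac{\left(-24 + a\right) \left(2 + 2 a\right)}{3}$)
$f{\left(o{\left(\frac{7}{-4} \right)} \right)} l{\left(-4 \right)} = \left(16 - \frac{2 \cdot 5^{2}}{3} + \frac{46}{3} \cdot 5\right) \left(\left(-2\right) \left(-4\right)\right) = \left(16 - \frac{50}{3} + \frac{230}{3}\right) 8 = 76 \cdot 8 = 608$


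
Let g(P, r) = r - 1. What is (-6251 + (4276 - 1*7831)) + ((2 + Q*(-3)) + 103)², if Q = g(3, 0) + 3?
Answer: -5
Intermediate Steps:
g(P, r) = -1 + r
Q = 2 (Q = (-1 + 0) + 3 = -1 + 3 = 2)
(-6251 + (4276 - 1*7831)) + ((2 + Q*(-3)) + 103)² = (-6251 + (4276 - 1*7831)) + ((2 + 2*(-3)) + 103)² = (-6251 + (4276 - 7831)) + ((2 - 6) + 103)² = (-6251 - 3555) + (-4 + 103)² = -9806 + 99² = -9806 + 9801 = -5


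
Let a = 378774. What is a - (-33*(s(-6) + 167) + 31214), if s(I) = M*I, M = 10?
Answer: 351091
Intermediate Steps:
s(I) = 10*I
a - (-33*(s(-6) + 167) + 31214) = 378774 - (-33*(10*(-6) + 167) + 31214) = 378774 - (-33*(-60 + 167) + 31214) = 378774 - (-33*107 + 31214) = 378774 - (-3531 + 31214) = 378774 - 1*27683 = 378774 - 27683 = 351091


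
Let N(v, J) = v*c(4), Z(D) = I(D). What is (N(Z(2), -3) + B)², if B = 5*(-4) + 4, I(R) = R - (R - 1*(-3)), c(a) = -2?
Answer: 100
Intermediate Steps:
I(R) = -3 (I(R) = R - (R + 3) = R - (3 + R) = R + (-3 - R) = -3)
B = -16 (B = -20 + 4 = -16)
Z(D) = -3
N(v, J) = -2*v (N(v, J) = v*(-2) = -2*v)
(N(Z(2), -3) + B)² = (-2*(-3) - 16)² = (6 - 16)² = (-10)² = 100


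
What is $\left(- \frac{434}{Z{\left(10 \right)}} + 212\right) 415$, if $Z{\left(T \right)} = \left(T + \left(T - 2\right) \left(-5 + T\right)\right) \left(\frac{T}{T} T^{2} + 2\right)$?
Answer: $\frac{44851789}{510} \approx 87945.0$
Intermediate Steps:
$Z{\left(T \right)} = \left(2 + T^{2}\right) \left(T + \left(-5 + T\right) \left(-2 + T\right)\right)$ ($Z{\left(T \right)} = \left(T + \left(-2 + T\right) \left(-5 + T\right)\right) \left(1 T^{2} + 2\right) = \left(T + \left(-5 + T\right) \left(-2 + T\right)\right) \left(T^{2} + 2\right) = \left(T + \left(-5 + T\right) \left(-2 + T\right)\right) \left(2 + T^{2}\right) = \left(2 + T^{2}\right) \left(T + \left(-5 + T\right) \left(-2 + T\right)\right)$)
$\left(- \frac{434}{Z{\left(10 \right)}} + 212\right) 415 = \left(- \frac{434}{20 + 10^{4} - 120 - 6 \cdot 10^{3} + 12 \cdot 10^{2}} + 212\right) 415 = \left(- \frac{434}{20 + 10000 - 120 - 6000 + 12 \cdot 100} + 212\right) 415 = \left(- \frac{434}{20 + 10000 - 120 - 6000 + 1200} + 212\right) 415 = \left(- \frac{434}{5100} + 212\right) 415 = \left(\left(-434\right) \frac{1}{5100} + 212\right) 415 = \left(- \frac{217}{2550} + 212\right) 415 = \frac{540383}{2550} \cdot 415 = \frac{44851789}{510}$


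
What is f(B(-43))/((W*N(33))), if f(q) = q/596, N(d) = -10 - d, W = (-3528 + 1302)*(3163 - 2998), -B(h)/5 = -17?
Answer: 17/1882581624 ≈ 9.0301e-9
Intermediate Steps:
B(h) = 85 (B(h) = -5*(-17) = 85)
W = -367290 (W = -2226*165 = -367290)
f(q) = q/596 (f(q) = q*(1/596) = q/596)
f(B(-43))/((W*N(33))) = ((1/596)*85)/((-367290*(-10 - 1*33))) = 85/(596*((-367290*(-10 - 33)))) = 85/(596*((-367290*(-43)))) = (85/596)/15793470 = (85/596)*(1/15793470) = 17/1882581624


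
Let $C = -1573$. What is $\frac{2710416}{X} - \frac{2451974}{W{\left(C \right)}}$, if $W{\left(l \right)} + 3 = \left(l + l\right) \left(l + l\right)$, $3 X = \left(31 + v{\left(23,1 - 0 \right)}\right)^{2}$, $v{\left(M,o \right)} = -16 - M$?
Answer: $\frac{5029834350643}{39589252} \approx 1.2705 \cdot 10^{5}$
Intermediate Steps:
$X = \frac{64}{3}$ ($X = \frac{\left(31 - 39\right)^{2}}{3} = \frac{\left(-8\right)^{2}}{3} = \frac{1}{3} \cdot 64 = \frac{64}{3} \approx 21.333$)
$W{\left(l \right)} = -3 + 4 l^{2}$ ($W{\left(l \right)} = -3 + \left(l + l\right) \left(l + l\right) = -3 + 2 l 2 l = -3 + 4 l^{2}$)
$\frac{2710416}{X} - \frac{2451974}{W{\left(C \right)}} = \frac{2710416}{\frac{64}{3}} - \frac{2451974}{-3 + 4 \left(-1573\right)^{2}} = 2710416 \cdot \frac{3}{64} - \frac{2451974}{-3 + 4 \cdot 2474329} = \frac{508203}{4} - \frac{2451974}{-3 + 9897316} = \frac{508203}{4} - \frac{2451974}{9897313} = \frac{5029834350643}{39589252}$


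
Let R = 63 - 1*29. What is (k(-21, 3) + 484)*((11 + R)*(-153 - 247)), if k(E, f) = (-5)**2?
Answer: -9162000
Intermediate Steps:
R = 34 (R = 63 - 29 = 34)
k(E, f) = 25
(k(-21, 3) + 484)*((11 + R)*(-153 - 247)) = (25 + 484)*((11 + 34)*(-153 - 247)) = 509*(45*(-400)) = 509*(-18000) = -9162000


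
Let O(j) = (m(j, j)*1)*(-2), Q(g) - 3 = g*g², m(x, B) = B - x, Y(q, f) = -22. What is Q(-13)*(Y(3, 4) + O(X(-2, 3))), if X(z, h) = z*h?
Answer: 48268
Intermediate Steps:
X(z, h) = h*z
Q(g) = 3 + g³ (Q(g) = 3 + g*g² = 3 + g³)
O(j) = 0 (O(j) = ((j - j)*1)*(-2) = (0*1)*(-2) = 0*(-2) = 0)
Q(-13)*(Y(3, 4) + O(X(-2, 3))) = (3 + (-13)³)*(-22 + 0) = (3 - 2197)*(-22) = -2194*(-22) = 48268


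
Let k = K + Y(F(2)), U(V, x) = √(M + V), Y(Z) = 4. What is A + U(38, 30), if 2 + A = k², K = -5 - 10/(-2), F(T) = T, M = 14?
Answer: 14 + 2*√13 ≈ 21.211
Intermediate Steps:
U(V, x) = √(14 + V)
K = 0 (K = -5 - 10*(-1)/2 = -5 - 1*(-5) = -5 + 5 = 0)
k = 4 (k = 0 + 4 = 4)
A = 14 (A = -2 + 4² = -2 + 16 = 14)
A + U(38, 30) = 14 + √(14 + 38) = 14 + √52 = 14 + 2*√13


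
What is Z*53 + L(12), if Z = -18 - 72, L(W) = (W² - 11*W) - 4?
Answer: -4762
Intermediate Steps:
L(W) = -4 + W² - 11*W
Z = -90
Z*53 + L(12) = -90*53 + (-4 + 12² - 11*12) = -4770 + (-4 + 144 - 132) = -4770 + 8 = -4762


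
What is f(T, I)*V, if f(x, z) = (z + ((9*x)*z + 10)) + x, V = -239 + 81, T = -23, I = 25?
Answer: 815754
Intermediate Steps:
V = -158
f(x, z) = 10 + x + z + 9*x*z (f(x, z) = (z + (9*x*z + 10)) + x = (z + (10 + 9*x*z)) + x = (10 + z + 9*x*z) + x = 10 + x + z + 9*x*z)
f(T, I)*V = (10 - 23 + 25 + 9*(-23)*25)*(-158) = (10 - 23 + 25 - 5175)*(-158) = -5163*(-158) = 815754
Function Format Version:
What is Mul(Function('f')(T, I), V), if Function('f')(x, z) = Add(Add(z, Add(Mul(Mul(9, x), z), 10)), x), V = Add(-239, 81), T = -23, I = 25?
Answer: 815754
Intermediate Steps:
V = -158
Function('f')(x, z) = Add(10, x, z, Mul(9, x, z)) (Function('f')(x, z) = Add(Add(z, Add(Mul(9, x, z), 10)), x) = Add(Add(z, Add(10, Mul(9, x, z))), x) = Add(Add(10, z, Mul(9, x, z)), x) = Add(10, x, z, Mul(9, x, z)))
Mul(Function('f')(T, I), V) = Mul(Add(10, -23, 25, Mul(9, -23, 25)), -158) = Mul(Add(10, -23, 25, -5175), -158) = Mul(-5163, -158) = 815754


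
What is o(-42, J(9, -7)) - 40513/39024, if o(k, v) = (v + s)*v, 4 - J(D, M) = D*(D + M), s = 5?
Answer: 4876511/39024 ≈ 124.96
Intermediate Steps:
J(D, M) = 4 - D*(D + M)
o(k, v) = v*(5 + v) (o(k, v) = (v + 5)*v = (5 + v)*v = v*(5 + v))
o(-42, J(9, -7)) - 40513/39024 = (4 - 1*9**2 - 1*9*(-7))*(5 + (4 - 1*9**2 - 1*9*(-7))) - 40513/39024 = (4 - 1*81 + 63)*(5 + (4 - 1*81 + 63)) - 40513*1/39024 = (4 - 81 + 63)*(5 + (4 - 81 + 63)) - 40513/39024 = -14*(5 - 14) - 40513/39024 = -14*(-9) - 40513/39024 = 126 - 40513/39024 = 4876511/39024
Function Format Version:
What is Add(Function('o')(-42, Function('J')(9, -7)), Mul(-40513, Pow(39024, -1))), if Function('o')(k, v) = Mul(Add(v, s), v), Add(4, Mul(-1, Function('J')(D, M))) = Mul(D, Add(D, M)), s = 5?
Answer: Rational(4876511, 39024) ≈ 124.96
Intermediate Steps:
Function('J')(D, M) = Add(4, Mul(-1, D, Add(D, M))) (Function('J')(D, M) = Add(4, Mul(-1, Mul(D, Add(D, M)))) = Add(4, Mul(-1, D, Add(D, M))))
Function('o')(k, v) = Mul(v, Add(5, v)) (Function('o')(k, v) = Mul(Add(v, 5), v) = Mul(Add(5, v), v) = Mul(v, Add(5, v)))
Add(Function('o')(-42, Function('J')(9, -7)), Mul(-40513, Pow(39024, -1))) = Add(Mul(Add(4, Mul(-1, Pow(9, 2)), Mul(-1, 9, -7)), Add(5, Add(4, Mul(-1, Pow(9, 2)), Mul(-1, 9, -7)))), Mul(-40513, Pow(39024, -1))) = Add(Mul(Add(4, Mul(-1, 81), 63), Add(5, Add(4, Mul(-1, 81), 63))), Mul(-40513, Rational(1, 39024))) = Add(Mul(Add(4, -81, 63), Add(5, Add(4, -81, 63))), Rational(-40513, 39024)) = Add(Mul(-14, Add(5, -14)), Rational(-40513, 39024)) = Add(Mul(-14, -9), Rational(-40513, 39024)) = Add(126, Rational(-40513, 39024)) = Rational(4876511, 39024)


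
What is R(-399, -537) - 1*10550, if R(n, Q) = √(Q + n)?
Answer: -10550 + 6*I*√26 ≈ -10550.0 + 30.594*I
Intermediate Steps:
R(-399, -537) - 1*10550 = √(-537 - 399) - 1*10550 = √(-936) - 10550 = 6*I*√26 - 10550 = -10550 + 6*I*√26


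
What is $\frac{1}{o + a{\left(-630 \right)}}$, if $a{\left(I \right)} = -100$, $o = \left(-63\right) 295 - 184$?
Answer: $- \frac{1}{18869} \approx -5.2997 \cdot 10^{-5}$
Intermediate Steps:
$o = -18769$ ($o = -18585 - 184 = -18769$)
$\frac{1}{o + a{\left(-630 \right)}} = \frac{1}{-18769 - 100} = \frac{1}{-18869} = - \frac{1}{18869}$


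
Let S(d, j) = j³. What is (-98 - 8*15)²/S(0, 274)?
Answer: 11881/5142706 ≈ 0.0023103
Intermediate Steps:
(-98 - 8*15)²/S(0, 274) = (-98 - 8*15)²/(274³) = (-98 - 120)²/20570824 = (-218)²*(1/20570824) = 47524*(1/20570824) = 11881/5142706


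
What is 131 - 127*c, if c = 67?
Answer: -8378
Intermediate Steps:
131 - 127*c = 131 - 127*67 = 131 - 8509 = -8378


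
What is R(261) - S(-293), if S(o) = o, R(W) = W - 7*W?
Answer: -1273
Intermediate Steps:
R(W) = -6*W
R(261) - S(-293) = -6*261 - 1*(-293) = -1566 + 293 = -1273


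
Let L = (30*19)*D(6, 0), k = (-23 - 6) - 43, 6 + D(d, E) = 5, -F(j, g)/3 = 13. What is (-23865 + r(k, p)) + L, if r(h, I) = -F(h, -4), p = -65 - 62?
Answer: -24396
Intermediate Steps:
F(j, g) = -39 (F(j, g) = -3*13 = -39)
p = -127
D(d, E) = -1 (D(d, E) = -6 + 5 = -1)
k = -72 (k = -29 - 43 = -72)
r(h, I) = 39 (r(h, I) = -1*(-39) = 39)
L = -570 (L = (30*19)*(-1) = 570*(-1) = -570)
(-23865 + r(k, p)) + L = (-23865 + 39) - 570 = -23826 - 570 = -24396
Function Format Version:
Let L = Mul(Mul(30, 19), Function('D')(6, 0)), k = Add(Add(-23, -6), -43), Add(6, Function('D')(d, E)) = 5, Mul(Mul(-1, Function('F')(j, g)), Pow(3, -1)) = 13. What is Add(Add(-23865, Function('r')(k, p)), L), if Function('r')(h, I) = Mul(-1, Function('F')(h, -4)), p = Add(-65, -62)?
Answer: -24396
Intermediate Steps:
Function('F')(j, g) = -39 (Function('F')(j, g) = Mul(-3, 13) = -39)
p = -127
Function('D')(d, E) = -1 (Function('D')(d, E) = Add(-6, 5) = -1)
k = -72 (k = Add(-29, -43) = -72)
Function('r')(h, I) = 39 (Function('r')(h, I) = Mul(-1, -39) = 39)
L = -570 (L = Mul(Mul(30, 19), -1) = Mul(570, -1) = -570)
Add(Add(-23865, Function('r')(k, p)), L) = Add(Add(-23865, 39), -570) = Add(-23826, -570) = -24396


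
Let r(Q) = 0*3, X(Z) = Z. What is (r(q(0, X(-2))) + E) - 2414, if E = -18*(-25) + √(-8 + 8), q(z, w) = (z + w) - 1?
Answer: -1964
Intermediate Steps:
q(z, w) = -1 + w + z (q(z, w) = (w + z) - 1 = -1 + w + z)
r(Q) = 0
E = 450 (E = 450 + √0 = 450 + 0 = 450)
(r(q(0, X(-2))) + E) - 2414 = (0 + 450) - 2414 = 450 - 2414 = -1964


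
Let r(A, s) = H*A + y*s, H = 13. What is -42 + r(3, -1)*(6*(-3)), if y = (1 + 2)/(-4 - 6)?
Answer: -3747/5 ≈ -749.40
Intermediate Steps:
y = -3/10 (y = 3/(-10) = 3*(-1/10) = -3/10 ≈ -0.30000)
r(A, s) = 13*A - 3*s/10
-42 + r(3, -1)*(6*(-3)) = -42 + (13*3 - 3/10*(-1))*(6*(-3)) = -42 + (39 + 3/10)*(-18) = -42 + (393/10)*(-18) = -42 - 3537/5 = -3747/5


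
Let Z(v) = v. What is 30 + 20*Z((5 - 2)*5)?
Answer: 330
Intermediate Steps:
30 + 20*Z((5 - 2)*5) = 30 + 20*((5 - 2)*5) = 30 + 20*(3*5) = 30 + 20*15 = 30 + 300 = 330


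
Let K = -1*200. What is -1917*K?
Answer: 383400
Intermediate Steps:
K = -200
-1917*K = -1917*(-200) = 383400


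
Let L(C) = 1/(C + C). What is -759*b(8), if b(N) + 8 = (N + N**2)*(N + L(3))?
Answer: -440220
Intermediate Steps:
L(C) = 1/(2*C)
b(N) = -8 + (1/6 + N)*(N + N**2) (b(N) = -8 + (N + N**2)*(N + (1/2)/3) = -8 + (N + N**2)*(N + (1/2)*(1/3)) = -8 + (N + N**2)*(N + 1/6) = -8 + (N + N**2)*(1/6 + N) = -8 + (1/6 + N)*(N + N**2))
-759*b(8) = -759*(-8 + 8**3 + (1/6)*8 + (7/6)*8**2) = -759*(-8 + 512 + 4/3 + (7/6)*64) = -759*(-8 + 512 + 4/3 + 224/3) = -759*580 = -440220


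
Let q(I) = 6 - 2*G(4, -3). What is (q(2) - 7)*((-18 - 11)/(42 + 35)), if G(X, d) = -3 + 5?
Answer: 145/77 ≈ 1.8831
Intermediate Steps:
G(X, d) = 2
q(I) = 2 (q(I) = 6 - 2*2 = 6 - 4 = 2)
(q(2) - 7)*((-18 - 11)/(42 + 35)) = (2 - 7)*((-18 - 11)/(42 + 35)) = -(-145)/77 = -5*(-29/77) = 145/77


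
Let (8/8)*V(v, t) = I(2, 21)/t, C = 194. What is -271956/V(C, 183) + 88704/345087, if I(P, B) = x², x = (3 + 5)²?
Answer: -477053014997/39263232 ≈ -12150.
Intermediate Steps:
x = 64 (x = 8² = 64)
I(P, B) = 4096 (I(P, B) = 64² = 4096)
V(v, t) = 4096/t
-271956/V(C, 183) + 88704/345087 = -271956/(4096/183) + 88704/345087 = -271956/(4096*(1/183)) + 88704*(1/345087) = -271956/4096/183 + 9856/38343 = -271956*183/4096 + 9856/38343 = -12441987/1024 + 9856/38343 = -477053014997/39263232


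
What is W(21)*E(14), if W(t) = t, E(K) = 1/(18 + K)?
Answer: 21/32 ≈ 0.65625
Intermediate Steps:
W(21)*E(14) = 21/(18 + 14) = 21/32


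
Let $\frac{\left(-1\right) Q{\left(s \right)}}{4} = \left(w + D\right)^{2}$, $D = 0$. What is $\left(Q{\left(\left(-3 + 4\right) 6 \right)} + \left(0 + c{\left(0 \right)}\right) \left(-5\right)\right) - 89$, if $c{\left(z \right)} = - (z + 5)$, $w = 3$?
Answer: $-100$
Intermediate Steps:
$c{\left(z \right)} = -5 - z$ ($c{\left(z \right)} = - (5 + z) = -5 - z$)
$Q{\left(s \right)} = -36$ ($Q{\left(s \right)} = - 4 \left(3 + 0\right)^{2} = - 4 \cdot 3^{2} = \left(-4\right) 9 = -36$)
$\left(Q{\left(\left(-3 + 4\right) 6 \right)} + \left(0 + c{\left(0 \right)}\right) \left(-5\right)\right) - 89 = \left(-36 + \left(0 - 5\right) \left(-5\right)\right) - 89 = \left(-36 - -25\right) - 89 = \left(-36 + 25\right) - 89 = -11 - 89 = -100$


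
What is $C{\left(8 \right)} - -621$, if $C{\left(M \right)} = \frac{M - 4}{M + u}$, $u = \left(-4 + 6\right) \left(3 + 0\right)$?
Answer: $\frac{4349}{7} \approx 621.29$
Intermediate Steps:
$u = 6$ ($u = 2 \cdot 3 = 6$)
$C{\left(M \right)} = \frac{-4 + M}{6 + M}$ ($C{\left(M \right)} = \frac{M - 4}{M + 6} = \frac{-4 + M}{6 + M}$)
$C{\left(8 \right)} - -621 = \frac{-4 + 8}{6 + 8} - -621 = \frac{1}{14} \cdot 4 + 621 = \frac{2}{7} + 621 = \frac{4349}{7}$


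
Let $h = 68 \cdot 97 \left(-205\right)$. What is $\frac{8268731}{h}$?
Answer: $- \frac{8268731}{1352180} \approx -6.1151$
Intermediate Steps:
$h = -1352180$ ($h = 6596 \left(-205\right) = -1352180$)
$\frac{8268731}{h} = \frac{8268731}{-1352180} = 8268731 \left(- \frac{1}{1352180}\right) = - \frac{8268731}{1352180}$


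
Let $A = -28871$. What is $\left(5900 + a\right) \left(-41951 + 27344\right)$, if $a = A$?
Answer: $335537397$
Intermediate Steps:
$a = -28871$
$\left(5900 + a\right) \left(-41951 + 27344\right) = \left(5900 - 28871\right) \left(-41951 + 27344\right) = \left(-22971\right) \left(-14607\right) = 335537397$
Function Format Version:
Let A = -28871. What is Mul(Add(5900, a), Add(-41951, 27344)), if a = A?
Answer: 335537397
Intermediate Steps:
a = -28871
Mul(Add(5900, a), Add(-41951, 27344)) = Mul(Add(5900, -28871), Add(-41951, 27344)) = Mul(-22971, -14607) = 335537397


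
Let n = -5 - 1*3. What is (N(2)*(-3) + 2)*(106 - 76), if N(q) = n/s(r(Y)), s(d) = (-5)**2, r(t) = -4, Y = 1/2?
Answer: 444/5 ≈ 88.800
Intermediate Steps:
Y = 1/2 ≈ 0.50000
n = -8 (n = -5 - 3 = -8)
s(d) = 25
N(q) = -8/25
(N(2)*(-3) + 2)*(106 - 76) = (-8/25*(-3) + 2)*(106 - 76) = (24/25 + 2)*30 = (74/25)*30 = 444/5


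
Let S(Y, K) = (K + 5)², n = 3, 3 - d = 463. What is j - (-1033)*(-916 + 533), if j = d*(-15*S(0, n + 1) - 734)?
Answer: 500901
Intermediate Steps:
d = -460 (d = 3 - 1*463 = 3 - 463 = -460)
S(Y, K) = (5 + K)²
j = 896540 (j = -460*(-15*(5 + (3 + 1))² - 734) = -460*(-15*(5 + 4)² - 734) = -460*(-15*9² - 734) = -460*(-15*81 - 734) = -460*(-1215 - 734) = -460*(-1949) = 896540)
j - (-1033)*(-916 + 533) = 896540 - (-1033)*(-916 + 533) = 896540 - (-1033)*(-383) = 896540 - 1*395639 = 896540 - 395639 = 500901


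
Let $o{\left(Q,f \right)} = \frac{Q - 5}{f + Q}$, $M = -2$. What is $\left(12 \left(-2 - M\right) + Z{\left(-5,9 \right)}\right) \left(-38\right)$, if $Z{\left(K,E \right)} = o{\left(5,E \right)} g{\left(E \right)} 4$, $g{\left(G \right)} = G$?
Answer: $0$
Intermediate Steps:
$o{\left(Q,f \right)} = \frac{-5 + Q}{Q + f}$
$Z{\left(K,E \right)} = 0$ ($Z{\left(K,E \right)} = \frac{-5 + 5}{5 + E} E 4 = \frac{1}{5 + E} 0 E 4 = 0 E 4 = 0 \cdot 4 = 0$)
$\left(12 \left(-2 - M\right) + Z{\left(-5,9 \right)}\right) \left(-38\right) = \left(12 \left(-2 - -2\right) + 0\right) \left(-38\right) = \left(12 \left(-2 + 2\right) + 0\right) \left(-38\right) = \left(12 \cdot 0 + 0\right) \left(-38\right) = \left(0 + 0\right) \left(-38\right) = 0 \left(-38\right) = 0$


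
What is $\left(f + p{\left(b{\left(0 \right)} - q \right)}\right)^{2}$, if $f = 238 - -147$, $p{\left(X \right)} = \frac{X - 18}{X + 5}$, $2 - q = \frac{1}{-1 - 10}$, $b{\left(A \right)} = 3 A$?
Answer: $\frac{146385801}{1024} \approx 1.4296 \cdot 10^{5}$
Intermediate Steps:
$q = \frac{23}{11}$ ($q = 2 - \frac{1}{-1 - 10} = 2 - \frac{1}{-11} = 2 - - \frac{1}{11} = 2 + \frac{1}{11} = \frac{23}{11} \approx 2.0909$)
$p{\left(X \right)} = \frac{-18 + X}{5 + X}$
$f = 385$ ($f = 238 + 147 = 385$)
$\left(f + p{\left(b{\left(0 \right)} - q \right)}\right)^{2} = \left(385 + \frac{-18 + \left(3 \cdot 0 - \frac{23}{11}\right)}{5 + \left(3 \cdot 0 - \frac{23}{11}\right)}\right)^{2} = \left(385 + \frac{-18 + \left(0 - \frac{23}{11}\right)}{5 + \left(0 - \frac{23}{11}\right)}\right)^{2} = \left(385 + \frac{-18 - \frac{23}{11}}{5 - \frac{23}{11}}\right)^{2} = \left(385 + \frac{1}{\frac{32}{11}} \left(- \frac{221}{11}\right)\right)^{2} = \left(385 + \frac{11}{32} \left(- \frac{221}{11}\right)\right)^{2} = \left(385 - \frac{221}{32}\right)^{2} = \left(\frac{12099}{32}\right)^{2} = \frac{146385801}{1024}$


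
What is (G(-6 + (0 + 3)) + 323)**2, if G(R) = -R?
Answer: 106276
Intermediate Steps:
(G(-6 + (0 + 3)) + 323)**2 = (-(-6 + (0 + 3)) + 323)**2 = (-(-6 + 3) + 323)**2 = (-1*(-3) + 323)**2 = (3 + 323)**2 = 326**2 = 106276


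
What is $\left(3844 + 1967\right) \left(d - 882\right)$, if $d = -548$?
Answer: $-8309730$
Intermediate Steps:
$\left(3844 + 1967\right) \left(d - 882\right) = \left(3844 + 1967\right) \left(-548 - 882\right) = 5811 \left(-1430\right) = -8309730$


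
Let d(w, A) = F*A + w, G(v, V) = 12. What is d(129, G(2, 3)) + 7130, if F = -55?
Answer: 6599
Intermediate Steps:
d(w, A) = w - 55*A (d(w, A) = -55*A + w = w - 55*A)
d(129, G(2, 3)) + 7130 = (129 - 55*12) + 7130 = (129 - 660) + 7130 = -531 + 7130 = 6599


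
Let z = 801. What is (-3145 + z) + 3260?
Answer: 916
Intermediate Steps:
(-3145 + z) + 3260 = (-3145 + 801) + 3260 = -2344 + 3260 = 916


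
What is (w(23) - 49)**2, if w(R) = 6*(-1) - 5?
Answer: 3600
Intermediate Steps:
w(R) = -11 (w(R) = -6 - 5 = -11)
(w(23) - 49)**2 = (-11 - 49)**2 = (-60)**2 = 3600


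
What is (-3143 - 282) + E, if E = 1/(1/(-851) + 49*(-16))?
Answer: -2285109476/667185 ≈ -3425.0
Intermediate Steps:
E = -851/667185 (E = 1/(-1/851 - 784) = 1/(-667185/851) = -851/667185 ≈ -0.0012755)
(-3143 - 282) + E = (-3143 - 282) - 851/667185 = -3425 - 851/667185 = -2285109476/667185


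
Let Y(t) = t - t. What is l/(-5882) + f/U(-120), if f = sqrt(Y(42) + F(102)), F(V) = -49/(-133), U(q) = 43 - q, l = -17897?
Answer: 17897/5882 + sqrt(133)/3097 ≈ 3.0464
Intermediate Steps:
Y(t) = 0
F(V) = 7/19 (F(V) = -49*(-1/133) = 7/19)
f = sqrt(133)/19 (f = sqrt(0 + 7/19) = sqrt(7/19) = sqrt(133)/19 ≈ 0.60698)
l/(-5882) + f/U(-120) = -17897/(-5882) + (sqrt(133)/19)/(43 - 1*(-120)) = -17897*(-1/5882) + (sqrt(133)/19)/(43 + 120) = 17897/5882 + (sqrt(133)/19)/163 = 17897/5882 + (sqrt(133)/19)*(1/163) = 17897/5882 + sqrt(133)/3097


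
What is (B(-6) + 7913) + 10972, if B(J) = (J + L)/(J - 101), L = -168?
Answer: 2020869/107 ≈ 18887.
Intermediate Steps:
B(J) = (-168 + J)/(-101 + J) (B(J) = (J - 168)/(J - 101) = (-168 + J)/(-101 + J))
(B(-6) + 7913) + 10972 = ((-168 - 6)/(-101 - 6) + 7913) + 10972 = (-174/(-107) + 7913) + 10972 = (-1/107*(-174) + 7913) + 10972 = (174/107 + 7913) + 10972 = 846865/107 + 10972 = 2020869/107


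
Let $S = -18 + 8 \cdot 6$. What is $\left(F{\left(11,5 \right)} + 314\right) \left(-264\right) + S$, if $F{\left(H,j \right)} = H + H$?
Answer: $-88674$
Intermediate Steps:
$F{\left(H,j \right)} = 2 H$
$S = 30$ ($S = -18 + 48 = 30$)
$\left(F{\left(11,5 \right)} + 314\right) \left(-264\right) + S = \left(2 \cdot 11 + 314\right) \left(-264\right) + 30 = \left(22 + 314\right) \left(-264\right) + 30 = 336 \left(-264\right) + 30 = -88704 + 30 = -88674$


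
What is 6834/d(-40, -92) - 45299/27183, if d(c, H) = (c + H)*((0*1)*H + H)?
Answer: -60723739/55018392 ≈ -1.1037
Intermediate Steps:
d(c, H) = H*(H + c) (d(c, H) = (H + c)*(0*H + H) = (H + c)*(0 + H) = (H + c)*H = H*(H + c))
6834/d(-40, -92) - 45299/27183 = 6834/((-92*(-92 - 40))) - 45299/27183 = 6834/((-92*(-132))) - 45299*1/27183 = 6834/12144 - 45299/27183 = 6834*(1/12144) - 45299/27183 = 1139/2024 - 45299/27183 = -60723739/55018392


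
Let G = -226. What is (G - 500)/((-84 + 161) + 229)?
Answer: -121/51 ≈ -2.3725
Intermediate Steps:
(G - 500)/((-84 + 161) + 229) = (-226 - 500)/((-84 + 161) + 229) = -726/(77 + 229) = -726/306 = -726*1/306 = -121/51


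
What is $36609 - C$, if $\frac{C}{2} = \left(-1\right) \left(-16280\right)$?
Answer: $4049$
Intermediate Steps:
$C = 32560$ ($C = 2 \left(\left(-1\right) \left(-16280\right)\right) = 2 \cdot 16280 = 32560$)
$36609 - C = 36609 - 32560 = 4049$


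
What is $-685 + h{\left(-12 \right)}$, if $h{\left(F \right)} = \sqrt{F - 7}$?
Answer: $-685 + i \sqrt{19} \approx -685.0 + 4.3589 i$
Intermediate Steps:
$h{\left(F \right)} = \sqrt{-7 + F}$
$-685 + h{\left(-12 \right)} = -685 + \sqrt{-7 - 12} = -685 + \sqrt{-19} = -685 + i \sqrt{19}$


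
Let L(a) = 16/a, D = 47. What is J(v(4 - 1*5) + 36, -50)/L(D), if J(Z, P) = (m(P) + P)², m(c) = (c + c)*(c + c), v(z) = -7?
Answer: 1163279375/4 ≈ 2.9082e+8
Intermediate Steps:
m(c) = 4*c² (m(c) = (2*c)*(2*c) = 4*c²)
J(Z, P) = (P + 4*P²)² (J(Z, P) = (4*P² + P)² = (P + 4*P²)²)
J(v(4 - 1*5) + 36, -50)/L(D) = ((-50)²*(1 + 4*(-50))²)/((16/47)) = (2500*(1 - 200)²)/((16*(1/47))) = (2500*(-199)²)/(16/47) = (2500*39601)*(47/16) = 99002500*(47/16) = 1163279375/4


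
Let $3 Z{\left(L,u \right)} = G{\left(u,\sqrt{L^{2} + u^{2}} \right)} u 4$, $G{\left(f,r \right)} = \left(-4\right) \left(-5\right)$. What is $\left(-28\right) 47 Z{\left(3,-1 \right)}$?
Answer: $\frac{105280}{3} \approx 35093.0$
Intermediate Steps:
$G{\left(f,r \right)} = 20$
$Z{\left(L,u \right)} = \frac{80 u}{3}$ ($Z{\left(L,u \right)} = \frac{20 u 4}{3} = \frac{80 u}{3}$)
$\left(-28\right) 47 Z{\left(3,-1 \right)} = \left(-28\right) 47 \cdot \frac{80}{3} \left(-1\right) = \left(-1316\right) \left(- \frac{80}{3}\right) = \frac{105280}{3}$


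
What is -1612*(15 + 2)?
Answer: -27404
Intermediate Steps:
-1612*(15 + 2) = -1612*17 = -27404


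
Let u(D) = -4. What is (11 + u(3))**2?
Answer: 49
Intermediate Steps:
(11 + u(3))**2 = (11 - 4)**2 = 7**2 = 49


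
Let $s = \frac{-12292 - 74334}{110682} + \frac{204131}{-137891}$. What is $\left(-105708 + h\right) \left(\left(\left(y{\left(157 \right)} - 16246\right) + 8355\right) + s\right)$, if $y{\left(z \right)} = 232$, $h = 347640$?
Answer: $- \frac{362670311753838604}{195667329} \approx -1.8535 \cdot 10^{9}$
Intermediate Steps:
$s = - \frac{1328406658}{587001987}$ ($s = \left(-12292 - 74334\right) \frac{1}{110682} + 204131 \left(- \frac{1}{137891}\right) = \left(-86626\right) \frac{1}{110682} - \frac{204131}{137891} = - \frac{43313}{55341} - \frac{204131}{137891} = - \frac{1328406658}{587001987} \approx -2.263$)
$\left(-105708 + h\right) \left(\left(\left(y{\left(157 \right)} - 16246\right) + 8355\right) + s\right) = \left(-105708 + 347640\right) \left(\left(\left(232 - 16246\right) + 8355\right) - \frac{1328406658}{587001987}\right) = 241932 \left(\left(-16014 + 8355\right) - \frac{1328406658}{587001987}\right) = 241932 \left(-7659 - \frac{1328406658}{587001987}\right) = 241932 \left(- \frac{4497176625091}{587001987}\right) = - \frac{362670311753838604}{195667329}$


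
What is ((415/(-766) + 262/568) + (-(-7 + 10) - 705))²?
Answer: 5931977655764889/11831347984 ≈ 5.0138e+5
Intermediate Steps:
((415/(-766) + 262/568) + (-(-7 + 10) - 705))² = ((415*(-1/766) + 262*(1/568)) + (-1*3 - 705))² = ((-415/766 + 131/284) + (-3 - 705))² = (-8757/108772 - 708)² = (-77019333/108772)² = 5931977655764889/11831347984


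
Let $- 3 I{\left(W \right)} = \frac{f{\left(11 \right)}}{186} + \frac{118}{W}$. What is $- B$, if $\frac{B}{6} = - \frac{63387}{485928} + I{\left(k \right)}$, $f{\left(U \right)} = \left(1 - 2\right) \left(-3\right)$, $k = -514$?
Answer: $\frac{76521347}{215077132} \approx 0.35579$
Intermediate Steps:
$f{\left(U \right)} = 3$ ($f{\left(U \right)} = \left(-1\right) \left(-3\right) = 3$)
$I{\left(W \right)} = - \frac{1}{186} - \frac{118}{3 W}$ ($I{\left(W \right)} = - \frac{\frac{3}{186} + \frac{118}{W}}{3} = - \frac{3 \cdot \frac{1}{186} + \frac{118}{W}}{3} = - \frac{\frac{1}{62} + \frac{118}{W}}{3} = - \frac{1}{186} - \frac{118}{3 W}$)
$B = - \frac{76521347}{215077132}$ ($B = 6 \left(- \frac{63387}{485928} + \frac{-7316 - -514}{186 \left(-514\right)}\right) = 6 \left(\left(-63387\right) \frac{1}{485928} + \frac{1}{186} \left(- \frac{1}{514}\right) \left(-7316 + 514\right)\right) = 6 \left(- \frac{7043}{53992} + \frac{1}{186} \left(- \frac{1}{514}\right) \left(-6802\right)\right) = 6 \left(- \frac{7043}{53992} + \frac{3401}{47802}\right) = 6 \left(- \frac{76521347}{1290462792}\right) = - \frac{76521347}{215077132} \approx -0.35579$)
$- B = \left(-1\right) \left(- \frac{76521347}{215077132}\right) = \frac{76521347}{215077132}$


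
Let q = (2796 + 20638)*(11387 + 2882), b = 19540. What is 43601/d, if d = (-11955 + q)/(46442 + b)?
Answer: 2876881182/334367791 ≈ 8.6039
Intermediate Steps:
q = 334379746 (q = 23434*14269 = 334379746)
d = 334367791/65982 (d = (-11955 + 334379746)/(46442 + 19540) = 334367791/65982 ≈ 5067.6)
43601/d = 43601/(334367791/65982) = 43601*(65982/334367791) = 2876881182/334367791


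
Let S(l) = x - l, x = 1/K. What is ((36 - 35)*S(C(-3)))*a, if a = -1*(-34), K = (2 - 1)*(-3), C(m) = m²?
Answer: -952/3 ≈ -317.33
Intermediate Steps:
K = -3 (K = 1*(-3) = -3)
x = -⅓ (x = 1/(-3) = -⅓ ≈ -0.33333)
S(l) = -⅓ - l
a = 34
((36 - 35)*S(C(-3)))*a = ((36 - 35)*(-⅓ - 1*(-3)²))*34 = (1*(-⅓ - 1*9))*34 = (1*(-⅓ - 9))*34 = (1*(-28/3))*34 = -28/3*34 = -952/3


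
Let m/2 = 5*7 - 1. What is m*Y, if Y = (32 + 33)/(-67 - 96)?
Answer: -4420/163 ≈ -27.117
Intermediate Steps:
Y = -65/163 (Y = 65/(-163) = 65*(-1/163) = -65/163 ≈ -0.39877)
m = 68 (m = 2*(5*7 - 1) = 2*(35 - 1) = 2*34 = 68)
m*Y = 68*(-65/163) = -4420/163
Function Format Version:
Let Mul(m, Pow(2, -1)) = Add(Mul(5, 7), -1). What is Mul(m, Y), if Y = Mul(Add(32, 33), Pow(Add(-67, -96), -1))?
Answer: Rational(-4420, 163) ≈ -27.117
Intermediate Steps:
Y = Rational(-65, 163) (Y = Mul(65, Pow(-163, -1)) = Mul(65, Rational(-1, 163)) = Rational(-65, 163) ≈ -0.39877)
m = 68 (m = Mul(2, Add(Mul(5, 7), -1)) = Mul(2, Add(35, -1)) = Mul(2, 34) = 68)
Mul(m, Y) = Mul(68, Rational(-65, 163)) = Rational(-4420, 163)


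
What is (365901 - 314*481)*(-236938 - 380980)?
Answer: -132770186906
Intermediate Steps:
(365901 - 314*481)*(-236938 - 380980) = (365901 - 151034)*(-617918) = 214867*(-617918) = -132770186906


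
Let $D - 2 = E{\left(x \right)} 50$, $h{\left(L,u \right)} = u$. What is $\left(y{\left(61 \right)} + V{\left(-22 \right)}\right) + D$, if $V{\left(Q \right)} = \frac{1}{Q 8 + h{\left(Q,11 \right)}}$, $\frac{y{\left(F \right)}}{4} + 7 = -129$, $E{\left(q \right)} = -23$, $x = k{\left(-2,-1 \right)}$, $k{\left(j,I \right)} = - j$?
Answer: $- \frac{279181}{165} \approx -1692.0$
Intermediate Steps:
$x = 2$ ($x = \left(-1\right) \left(-2\right) = 2$)
$y{\left(F \right)} = -544$ ($y{\left(F \right)} = -28 + 4 \left(-129\right) = -28 - 516 = -544$)
$D = -1148$ ($D = 2 - 1150 = -1148$)
$V{\left(Q \right)} = \frac{1}{11 + 8 Q}$ ($V{\left(Q \right)} = \frac{1}{Q 8 + 11} = \frac{1}{8 Q + 11} = \frac{1}{11 + 8 Q}$)
$\left(y{\left(61 \right)} + V{\left(-22 \right)}\right) + D = \left(-544 + \frac{1}{11 + 8 \left(-22\right)}\right) - 1148 = \left(-544 + \frac{1}{11 - 176}\right) - 1148 = \left(-544 + \frac{1}{-165}\right) - 1148 = \left(-544 - \frac{1}{165}\right) - 1148 = - \frac{89761}{165} - 1148 = - \frac{279181}{165}$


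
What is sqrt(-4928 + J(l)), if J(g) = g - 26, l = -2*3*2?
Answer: I*sqrt(4966) ≈ 70.47*I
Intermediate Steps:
l = -12 (l = -6*2 = -12)
J(g) = -26 + g
sqrt(-4928 + J(l)) = sqrt(-4928 + (-26 - 12)) = sqrt(-4928 - 38) = sqrt(-4966) = I*sqrt(4966)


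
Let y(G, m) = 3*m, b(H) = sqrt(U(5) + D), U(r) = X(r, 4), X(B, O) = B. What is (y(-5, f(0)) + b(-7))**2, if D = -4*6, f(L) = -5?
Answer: (15 - I*sqrt(19))**2 ≈ 206.0 - 130.77*I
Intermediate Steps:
U(r) = r
D = -24
b(H) = I*sqrt(19) (b(H) = sqrt(5 - 24) = sqrt(-19) = I*sqrt(19))
(y(-5, f(0)) + b(-7))**2 = (3*(-5) + I*sqrt(19))**2 = (-15 + I*sqrt(19))**2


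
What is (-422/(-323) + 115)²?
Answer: 1411279489/104329 ≈ 13527.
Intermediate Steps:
(-422/(-323) + 115)² = (-422*(-1/323) + 115)² = (422/323 + 115)² = (37567/323)² = 1411279489/104329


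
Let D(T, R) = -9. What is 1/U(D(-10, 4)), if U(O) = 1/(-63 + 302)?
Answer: 239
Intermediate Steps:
U(O) = 1/239
1/U(D(-10, 4)) = 1/(1/239) = 239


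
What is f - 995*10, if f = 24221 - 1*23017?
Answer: -8746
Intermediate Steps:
f = 1204 (f = 24221 - 23017 = 1204)
f - 995*10 = 1204 - 995*10 = 1204 - 9950 = -8746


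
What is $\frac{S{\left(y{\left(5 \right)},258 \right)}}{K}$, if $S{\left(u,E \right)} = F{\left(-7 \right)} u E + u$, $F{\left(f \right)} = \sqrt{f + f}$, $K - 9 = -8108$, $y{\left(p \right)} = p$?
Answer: $- \frac{5}{8099} - \frac{1290 i \sqrt{14}}{8099} \approx -0.00061736 - 0.59597 i$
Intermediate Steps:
$K = -8099$ ($K = 9 - 8108 = -8099$)
$F{\left(f \right)} = \sqrt{2} \sqrt{f}$ ($F{\left(f \right)} = \sqrt{2 f} = \sqrt{2} \sqrt{f}$)
$S{\left(u,E \right)} = u + i E u \sqrt{14}$ ($S{\left(u,E \right)} = \sqrt{2} \sqrt{-7} u E + u = \sqrt{2} i \sqrt{7} u E + u = i \sqrt{14} u E + u = i u \sqrt{14} E + u = i E u \sqrt{14} + u = u + i E u \sqrt{14}$)
$\frac{S{\left(y{\left(5 \right)},258 \right)}}{K} = \frac{5 \left(1 + i 258 \sqrt{14}\right)}{-8099} = 5 \left(1 + 258 i \sqrt{14}\right) \left(- \frac{1}{8099}\right) = \left(5 + 1290 i \sqrt{14}\right) \left(- \frac{1}{8099}\right) = - \frac{5}{8099} - \frac{1290 i \sqrt{14}}{8099}$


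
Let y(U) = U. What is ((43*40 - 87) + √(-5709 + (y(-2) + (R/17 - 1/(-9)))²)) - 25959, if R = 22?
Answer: -24326 + 10*I*√1336337/153 ≈ -24326.0 + 75.556*I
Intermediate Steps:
((43*40 - 87) + √(-5709 + (y(-2) + (R/17 - 1/(-9)))²)) - 25959 = ((43*40 - 87) + √(-5709 + (-2 + (22/17 - 1/(-9)))²)) - 25959 = ((1720 - 87) + √(-5709 + (-2 + (22*(1/17) - 1*(-⅑)))²)) - 25959 = (1633 + √(-5709 + (-2 + (22/17 + ⅑))²)) - 25959 = (1633 + √(-5709 + (-2 + 215/153)²)) - 25959 = (1633 + √(-5709 + (-91/153)²)) - 25959 = (1633 + √(-5709 + 8281/23409)) - 25959 = (1633 + √(-133633700/23409)) - 25959 = (1633 + 10*I*√1336337/153) - 25959 = -24326 + 10*I*√1336337/153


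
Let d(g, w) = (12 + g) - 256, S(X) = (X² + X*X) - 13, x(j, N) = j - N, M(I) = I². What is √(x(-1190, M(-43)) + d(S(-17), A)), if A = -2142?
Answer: 3*I*√302 ≈ 52.134*I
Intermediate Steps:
S(X) = -13 + 2*X² (S(X) = (X² + X²) - 13 = 2*X² - 13 = -13 + 2*X²)
d(g, w) = -244 + g
√(x(-1190, M(-43)) + d(S(-17), A)) = √((-1190 - 1*(-43)²) + (-244 + (-13 + 2*(-17)²))) = √((-1190 - 1*1849) + (-244 + (-13 + 2*289))) = √((-1190 - 1849) + (-244 + (-13 + 578))) = √(-3039 + (-244 + 565)) = √(-3039 + 321) = √(-2718) = 3*I*√302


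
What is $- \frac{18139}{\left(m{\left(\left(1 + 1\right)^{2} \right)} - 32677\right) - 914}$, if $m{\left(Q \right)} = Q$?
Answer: $\frac{18139}{33587} \approx 0.54006$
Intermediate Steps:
$- \frac{18139}{\left(m{\left(\left(1 + 1\right)^{2} \right)} - 32677\right) - 914} = - \frac{18139}{\left(\left(1 + 1\right)^{2} - 32677\right) - 914} = - \frac{18139}{\left(2^{2} - 32677\right) - 914} = - \frac{18139}{\left(4 - 32677\right) - 914} = - \frac{18139}{-32673 - 914} = - \frac{18139}{-33587} = \left(-18139\right) \left(- \frac{1}{33587}\right) = \frac{18139}{33587}$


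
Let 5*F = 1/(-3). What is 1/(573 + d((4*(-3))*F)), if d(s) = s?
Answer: 5/2869 ≈ 0.0017428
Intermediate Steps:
F = -1/15 (F = (1/5)/(-3) = (1/5)*(-1/3) = -1/15 ≈ -0.066667)
1/(573 + d((4*(-3))*F)) = 1/(573 + (4*(-3))*(-1/15)) = 1/(573 - 12*(-1/15)) = 1/(573 + 4/5) = 1/(2869/5) = 5/2869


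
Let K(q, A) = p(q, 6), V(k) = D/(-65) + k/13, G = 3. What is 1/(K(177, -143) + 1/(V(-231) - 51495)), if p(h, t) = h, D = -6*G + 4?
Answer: 3348316/592651867 ≈ 0.0056497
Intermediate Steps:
D = -14 (D = -6*3 + 4 = -18 + 4 = -14)
V(k) = 14/65 + k/13 (V(k) = -14/(-65) + k/13 = -14*(-1/65) + k*(1/13) = 14/65 + k/13)
K(q, A) = q
1/(K(177, -143) + 1/(V(-231) - 51495)) = 1/(177 + 1/((14/65 + (1/13)*(-231)) - 51495)) = 1/(177 + 1/((14/65 - 231/13) - 51495)) = 1/(177 + 1/(-1141/65 - 51495)) = 1/(177 + 1/(-3348316/65)) = 1/(177 - 65/3348316) = 1/(592651867/3348316) = 3348316/592651867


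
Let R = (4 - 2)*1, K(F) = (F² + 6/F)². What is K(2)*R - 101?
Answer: -3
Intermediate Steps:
R = 2 (R = 2*1 = 2)
K(2)*R - 101 = ((6 + 2³)²/2²)*2 - 101 = ((6 + 8)²/4)*2 - 101 = ((¼)*14²)*2 - 101 = ((¼)*196)*2 - 101 = 49*2 - 101 = 98 - 101 = -3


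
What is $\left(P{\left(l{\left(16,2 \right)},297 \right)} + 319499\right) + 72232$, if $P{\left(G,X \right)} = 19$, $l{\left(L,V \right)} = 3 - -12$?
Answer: $391750$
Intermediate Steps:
$l{\left(L,V \right)} = 15$ ($l{\left(L,V \right)} = 3 + 12 = 15$)
$\left(P{\left(l{\left(16,2 \right)},297 \right)} + 319499\right) + 72232 = \left(19 + 319499\right) + 72232 = 319518 + 72232 = 391750$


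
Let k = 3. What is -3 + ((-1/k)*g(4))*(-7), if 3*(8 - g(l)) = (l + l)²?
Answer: -307/9 ≈ -34.111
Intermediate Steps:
g(l) = 8 - 4*l²/3 (g(l) = 8 - (l + l)²/3 = 8 - 4*l²/3)
-3 + ((-1/k)*g(4))*(-7) = -3 + ((-1/3)*(8 - 4/3*4²))*(-7) = -3 + (((⅓)*(-1))*(8 - 4/3*16))*(-7) = -3 - (8 - 64/3)/3*(-7) = -3 - ⅓*(-40/3)*(-7) = -3 + (40/9)*(-7) = -3 - 280/9 = -307/9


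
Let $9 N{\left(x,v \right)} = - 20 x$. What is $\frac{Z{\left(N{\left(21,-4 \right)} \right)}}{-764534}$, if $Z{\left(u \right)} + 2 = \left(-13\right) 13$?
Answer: $\frac{171}{764534} \approx 0.00022367$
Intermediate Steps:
$N{\left(x,v \right)} = - \frac{20 x}{9}$ ($N{\left(x,v \right)} = \frac{\left(-20\right) x}{9} = - \frac{20 x}{9}$)
$Z{\left(u \right)} = -171$ ($Z{\left(u \right)} = -2 - 169 = -171$)
$\frac{Z{\left(N{\left(21,-4 \right)} \right)}}{-764534} = - \frac{171}{-764534} = \left(-171\right) \left(- \frac{1}{764534}\right) = \frac{171}{764534}$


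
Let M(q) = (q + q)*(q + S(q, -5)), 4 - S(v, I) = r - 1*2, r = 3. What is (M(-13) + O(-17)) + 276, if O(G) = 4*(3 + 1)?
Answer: 552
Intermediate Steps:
S(v, I) = 3 (S(v, I) = 4 - (3 - 1*2) = 4 - (3 - 2) = 4 - 1*1 = 4 - 1 = 3)
M(q) = 2*q*(3 + q) (M(q) = (q + q)*(q + 3) = (2*q)*(3 + q) = 2*q*(3 + q))
O(G) = 16 (O(G) = 4*4 = 16)
(M(-13) + O(-17)) + 276 = (2*(-13)*(3 - 13) + 16) + 276 = (2*(-13)*(-10) + 16) + 276 = (260 + 16) + 276 = 276 + 276 = 552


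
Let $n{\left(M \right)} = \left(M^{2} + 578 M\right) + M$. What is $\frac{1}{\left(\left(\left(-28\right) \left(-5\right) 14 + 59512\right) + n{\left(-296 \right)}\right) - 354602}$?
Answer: $- \frac{1}{376898} \approx -2.6532 \cdot 10^{-6}$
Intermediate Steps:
$n{\left(M \right)} = M^{2} + 579 M$
$\frac{1}{\left(\left(\left(-28\right) \left(-5\right) 14 + 59512\right) + n{\left(-296 \right)}\right) - 354602} = \frac{1}{\left(\left(\left(-28\right) \left(-5\right) 14 + 59512\right) - 296 \left(579 - 296\right)\right) - 354602} = \frac{1}{\left(\left(140 \cdot 14 + 59512\right) - 83768\right) - 354602} = \frac{1}{\left(\left(1960 + 59512\right) - 83768\right) - 354602} = \frac{1}{\left(61472 - 83768\right) - 354602} = \frac{1}{-22296 - 354602} = \frac{1}{-376898} = - \frac{1}{376898}$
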